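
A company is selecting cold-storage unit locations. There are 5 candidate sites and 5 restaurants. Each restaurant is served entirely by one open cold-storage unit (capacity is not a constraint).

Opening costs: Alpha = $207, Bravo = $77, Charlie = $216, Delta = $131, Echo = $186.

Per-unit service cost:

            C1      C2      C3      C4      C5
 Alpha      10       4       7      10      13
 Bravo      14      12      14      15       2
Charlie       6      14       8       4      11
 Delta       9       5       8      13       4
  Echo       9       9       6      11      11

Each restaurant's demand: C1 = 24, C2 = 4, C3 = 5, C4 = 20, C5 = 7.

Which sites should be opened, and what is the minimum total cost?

Open Charlie only; minimum total cost 613.

For any fixed open set, each restaurant goes to its cheapest open site; total = fixed + service.
{Charlie}: C1→Charlie 6·24=144, C2→Charlie 14·4=56, C3→Charlie 8·5=40, C4→Charlie 4·20=80, C5→Charlie 11·7=77. Service 397; fixed 216; total 613.
{Bravo, Charlie}: service 326 + fixed 293 = 619
{Charlie, Delta}: service 312 + fixed 347 = 659
{Alpha, Bravo, Charlie, Delta, Echo}: C1→Charlie 6·24=144, C2→Alpha 4·4=16, C3→Echo 6·5=30, C4→Charlie 4·20=80, C5→Bravo 2·7=14. Service 284; fixed 817; total 1101.
No other subset beats 613.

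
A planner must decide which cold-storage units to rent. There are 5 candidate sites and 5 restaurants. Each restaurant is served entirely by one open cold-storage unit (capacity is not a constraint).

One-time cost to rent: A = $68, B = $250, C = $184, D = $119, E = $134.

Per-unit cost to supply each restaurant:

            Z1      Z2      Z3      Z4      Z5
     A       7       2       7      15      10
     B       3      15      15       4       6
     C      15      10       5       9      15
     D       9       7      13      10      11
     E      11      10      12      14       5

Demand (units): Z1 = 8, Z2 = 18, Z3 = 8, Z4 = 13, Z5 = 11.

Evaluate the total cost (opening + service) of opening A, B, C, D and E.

Each restaurant is assigned to its cheapest site among the open ones.
{A, B, C, D, E}: Z1→B 3·8=24, Z2→A 2·18=36, Z3→C 5·8=40, Z4→B 4·13=52, Z5→E 5·11=55. Service 207; fixed 755; total 962.

Total cost: 962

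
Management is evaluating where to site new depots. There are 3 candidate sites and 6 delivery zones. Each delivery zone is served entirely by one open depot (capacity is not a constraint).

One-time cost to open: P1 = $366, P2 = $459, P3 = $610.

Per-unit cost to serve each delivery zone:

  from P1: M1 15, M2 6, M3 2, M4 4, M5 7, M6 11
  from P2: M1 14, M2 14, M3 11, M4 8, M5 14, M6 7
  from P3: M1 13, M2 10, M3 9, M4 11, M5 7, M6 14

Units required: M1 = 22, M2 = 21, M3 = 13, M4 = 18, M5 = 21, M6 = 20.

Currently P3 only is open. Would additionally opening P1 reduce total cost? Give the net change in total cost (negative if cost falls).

No — net change +5 (cost rises by 5).

Current service cost with {P3}: 1238.
Adding P1: each delivery zone re-picks its cheapest; new service cost 877, saving 361.
Extra fixed cost: 366. Net change = 366 − 361 = 5.
(Totals: 1848 → 1853.)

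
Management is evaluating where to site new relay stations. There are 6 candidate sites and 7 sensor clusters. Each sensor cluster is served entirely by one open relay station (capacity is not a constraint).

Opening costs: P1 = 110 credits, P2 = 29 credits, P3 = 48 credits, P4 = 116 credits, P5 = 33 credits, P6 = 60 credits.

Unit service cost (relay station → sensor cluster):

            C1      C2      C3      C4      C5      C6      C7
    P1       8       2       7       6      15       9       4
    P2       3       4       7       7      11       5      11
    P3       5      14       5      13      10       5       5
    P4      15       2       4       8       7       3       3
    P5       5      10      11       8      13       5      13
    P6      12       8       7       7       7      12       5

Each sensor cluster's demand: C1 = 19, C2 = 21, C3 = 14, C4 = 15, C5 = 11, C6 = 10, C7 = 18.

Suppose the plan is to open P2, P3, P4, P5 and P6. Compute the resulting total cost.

Each sensor cluster is assigned to its cheapest site among the open ones.
{P2, P3, P4, P5, P6}: C1→P2 3·19=57, C2→P4 2·21=42, C3→P4 4·14=56, C4→P2 7·15=105, C5→P4 7·11=77, C6→P4 3·10=30, C7→P4 3·18=54. Service 421; fixed 286; total 707.

Total cost: 707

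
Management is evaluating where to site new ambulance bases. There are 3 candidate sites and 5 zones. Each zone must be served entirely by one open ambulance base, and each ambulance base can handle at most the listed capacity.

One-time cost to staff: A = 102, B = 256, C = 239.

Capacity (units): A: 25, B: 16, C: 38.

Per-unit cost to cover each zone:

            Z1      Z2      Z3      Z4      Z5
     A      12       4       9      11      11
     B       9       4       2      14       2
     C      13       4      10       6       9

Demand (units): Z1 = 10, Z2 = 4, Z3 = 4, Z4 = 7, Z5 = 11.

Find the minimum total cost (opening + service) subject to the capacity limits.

Minimum total cost: 566

Open {C}: Z1→C 13·10=130, Z2→C 4·4=16, Z3→C 10·4=40, Z4→C 6·7=42, Z5→C 9·11=99.
Loads: C carries 36/38. Service 327; fixed 239; total 566.
Next best feasible plan costs 601.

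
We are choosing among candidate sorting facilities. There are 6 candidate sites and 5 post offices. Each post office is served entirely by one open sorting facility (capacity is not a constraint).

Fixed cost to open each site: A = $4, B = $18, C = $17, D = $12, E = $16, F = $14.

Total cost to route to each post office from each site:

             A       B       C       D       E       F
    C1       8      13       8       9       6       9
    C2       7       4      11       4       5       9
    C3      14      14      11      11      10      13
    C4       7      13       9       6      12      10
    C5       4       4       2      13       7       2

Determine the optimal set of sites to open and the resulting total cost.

Open A only; minimum total cost 44.

For any fixed open set, each post office goes to its cheapest open site; total = fixed + service.
{A}: C1→A 8, C2→A 7, C3→A 14, C4→A 7, C5→A 4. Service 40; fixed 4; total 44.
{A, D}: C1→A 8, C2→D 4, C3→D 11, C4→D 6, C5→A 4. Service 33; fixed 16; total 49.
{A, E}: service 32 + fixed 20 = 52
{A, B, C, D, E, F}: C1→E 6, C2→B 4, C3→E 10, C4→D 6, C5→C 2. Service 28; fixed 81; total 109.
No other subset beats 44.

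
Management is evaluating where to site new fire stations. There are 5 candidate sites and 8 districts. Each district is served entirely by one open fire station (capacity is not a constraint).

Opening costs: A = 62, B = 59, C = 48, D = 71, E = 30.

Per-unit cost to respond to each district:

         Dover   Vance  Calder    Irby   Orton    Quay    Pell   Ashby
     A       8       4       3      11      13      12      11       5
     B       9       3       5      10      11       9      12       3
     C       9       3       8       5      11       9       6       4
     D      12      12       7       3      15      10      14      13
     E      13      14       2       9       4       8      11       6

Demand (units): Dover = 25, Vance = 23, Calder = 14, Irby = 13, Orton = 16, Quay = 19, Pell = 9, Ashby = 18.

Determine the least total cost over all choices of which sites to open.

Minimum total cost: 807

For any fixed open set, each district goes to its cheapest open site; total = fixed + service.
{C, E}: Dover→C 9·25=225, Vance→C 3·23=69, Calder→E 2·14=28, Irby→C 5·13=65, Orton→E 4·16=64, Quay→E 8·19=152, Pell→C 6·9=54, Ashby→C 4·18=72. Service 729; fixed 78; total 807.
{A, C, E}: service 704 + fixed 140 = 844
{B, C, E}: service 711 + fixed 137 = 848
{A, B, C, D, E}: service 660 + fixed 270 = 930
No other subset beats 807.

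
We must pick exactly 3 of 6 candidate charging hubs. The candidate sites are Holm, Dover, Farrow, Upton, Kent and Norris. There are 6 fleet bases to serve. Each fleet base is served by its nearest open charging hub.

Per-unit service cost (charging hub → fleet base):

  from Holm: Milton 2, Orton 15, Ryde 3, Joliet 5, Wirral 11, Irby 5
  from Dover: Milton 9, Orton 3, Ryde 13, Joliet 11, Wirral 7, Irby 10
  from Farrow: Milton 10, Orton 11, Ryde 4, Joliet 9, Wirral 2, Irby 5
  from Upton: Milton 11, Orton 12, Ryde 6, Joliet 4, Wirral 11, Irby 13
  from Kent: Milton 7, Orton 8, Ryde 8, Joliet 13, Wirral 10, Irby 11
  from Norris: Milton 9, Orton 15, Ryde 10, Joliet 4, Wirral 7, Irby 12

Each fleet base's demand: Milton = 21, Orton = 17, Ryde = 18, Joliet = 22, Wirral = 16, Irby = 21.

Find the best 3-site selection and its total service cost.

Choose Holm, Dover and Farrow; total service cost 394.

With exactly 3 open, each fleet base uses its cheapest among the chosen.
{Holm, Dover, Farrow}: Milton→Holm 2·21=42, Orton→Dover 3·17=51, Ryde→Holm 3·18=54, Joliet→Holm 5·22=110, Wirral→Farrow 2·16=32, Irby→Holm 5·21=105. Service cost 394.
{Holm, Dover, Upton}: service cost 452
{Holm, Dover, Norris}: service cost 452
Among all 20 size-3 choices, {Holm, Dover, Farrow} is lowest.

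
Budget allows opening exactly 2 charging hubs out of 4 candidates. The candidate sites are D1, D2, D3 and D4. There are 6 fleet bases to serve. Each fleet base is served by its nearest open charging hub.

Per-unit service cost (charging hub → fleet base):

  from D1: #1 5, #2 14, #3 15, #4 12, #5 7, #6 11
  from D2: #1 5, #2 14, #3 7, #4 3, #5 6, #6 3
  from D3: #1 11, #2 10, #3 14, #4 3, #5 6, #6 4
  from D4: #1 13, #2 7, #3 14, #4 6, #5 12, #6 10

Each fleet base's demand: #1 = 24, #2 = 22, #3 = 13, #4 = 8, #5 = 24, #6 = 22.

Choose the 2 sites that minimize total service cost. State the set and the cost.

Choose D2 and D4; total service cost 599.

With exactly 2 open, each fleet base uses its cheapest among the chosen.
{D2, D4}: #1→D2 5·24=120, #2→D4 7·22=154, #3→D2 7·13=91, #4→D2 3·8=24, #5→D2 6·24=144, #6→D2 3·22=66. Service cost 599.
{D2, D3}: service cost 665
{D1, D2}: service cost 753
Among all 6 size-2 choices, {D2, D4} is lowest.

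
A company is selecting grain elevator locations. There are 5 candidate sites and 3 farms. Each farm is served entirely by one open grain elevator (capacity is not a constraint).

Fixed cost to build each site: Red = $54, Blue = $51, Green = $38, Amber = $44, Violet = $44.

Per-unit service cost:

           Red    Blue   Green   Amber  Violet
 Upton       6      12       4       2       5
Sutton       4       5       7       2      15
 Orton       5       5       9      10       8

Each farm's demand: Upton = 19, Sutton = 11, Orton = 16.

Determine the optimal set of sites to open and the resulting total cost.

For any fixed open set, each farm goes to its cheapest open site; total = fixed + service.
{Blue, Amber}: Upton→Amber 2·19=38, Sutton→Amber 2·11=22, Orton→Blue 5·16=80. Service 140; fixed 95; total 235.
{Red, Amber}: Upton→Amber 2·19=38, Sutton→Amber 2·11=22, Orton→Red 5·16=80. Service 140; fixed 98; total 238.
{Amber}: service 220 + fixed 44 = 264
{Red, Blue, Green, Amber, Violet}: Upton→Amber 2·19=38, Sutton→Amber 2·11=22, Orton→Red 5·16=80. Service 140; fixed 231; total 371.
No other subset beats 235.

Open Blue and Amber; minimum total cost 235.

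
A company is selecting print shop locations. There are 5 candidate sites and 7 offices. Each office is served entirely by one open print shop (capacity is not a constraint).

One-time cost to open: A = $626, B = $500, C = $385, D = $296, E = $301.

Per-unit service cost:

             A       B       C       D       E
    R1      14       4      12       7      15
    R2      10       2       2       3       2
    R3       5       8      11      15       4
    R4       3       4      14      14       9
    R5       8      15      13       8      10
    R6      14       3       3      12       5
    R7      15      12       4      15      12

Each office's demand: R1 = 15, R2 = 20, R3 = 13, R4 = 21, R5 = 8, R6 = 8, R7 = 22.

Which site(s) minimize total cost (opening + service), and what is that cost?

For any fixed open set, each office goes to its cheapest open site; total = fixed + service.
{E}: R1→E 15·15=225, R2→E 2·20=40, R3→E 4·13=52, R4→E 9·21=189, R5→E 10·8=80, R6→E 5·8=40, R7→E 12·22=264. Service 890; fixed 301; total 1191.
{B}: R1→B 4·15=60, R2→B 2·20=40, R3→B 8·13=104, R4→B 4·21=84, R5→B 15·8=120, R6→B 3·8=24, R7→B 12·22=264. Service 696; fixed 500; total 1196.
{C}: R1→C 12·15=180, R2→C 2·20=40, R3→C 11·13=143, R4→C 14·21=294, R5→C 13·8=104, R6→C 3·8=24, R7→C 4·22=88. Service 873; fixed 385; total 1258.
{A, B, C, D, E}: service 391 + fixed 2108 = 2499
No other subset beats 1191.

Open E only; minimum total cost 1191.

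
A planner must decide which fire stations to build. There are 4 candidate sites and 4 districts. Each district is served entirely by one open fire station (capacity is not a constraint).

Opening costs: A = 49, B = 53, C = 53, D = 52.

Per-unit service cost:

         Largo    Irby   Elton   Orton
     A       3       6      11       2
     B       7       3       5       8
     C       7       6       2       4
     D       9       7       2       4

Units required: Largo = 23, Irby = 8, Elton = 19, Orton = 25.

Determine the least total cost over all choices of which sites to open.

For any fixed open set, each district goes to its cheapest open site; total = fixed + service.
{A, D}: Largo→A 3·23=69, Irby→A 6·8=48, Elton→D 2·19=38, Orton→A 2·25=50. Service 205; fixed 101; total 306.
{A, C}: Largo→A 3·23=69, Irby→A 6·8=48, Elton→C 2·19=38, Orton→A 2·25=50. Service 205; fixed 102; total 307.
{A, B, D}: service 181 + fixed 154 = 335
{A, B, C, D}: service 181 + fixed 207 = 388
No other subset beats 306.

Minimum total cost: 306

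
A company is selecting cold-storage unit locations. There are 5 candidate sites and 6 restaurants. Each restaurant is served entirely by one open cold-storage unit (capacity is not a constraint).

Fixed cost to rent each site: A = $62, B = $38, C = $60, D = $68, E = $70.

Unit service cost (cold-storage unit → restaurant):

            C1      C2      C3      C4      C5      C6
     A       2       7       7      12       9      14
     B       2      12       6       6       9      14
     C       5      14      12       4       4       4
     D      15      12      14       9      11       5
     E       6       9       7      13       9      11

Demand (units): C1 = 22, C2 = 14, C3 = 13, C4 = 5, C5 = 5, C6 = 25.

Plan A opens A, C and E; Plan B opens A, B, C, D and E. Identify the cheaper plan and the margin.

Plan A: {A, C, E}: C1→A 2·22=44, C2→A 7·14=98, C3→A 7·13=91, C4→C 4·5=20, C5→C 4·5=20, C6→C 4·25=100. Service 373; fixed 192; total 565.
Plan B: {A, B, C, D, E}: C1→A 2·22=44, C2→A 7·14=98, C3→B 6·13=78, C4→C 4·5=20, C5→C 4·5=20, C6→C 4·25=100. Service 360; fixed 298; total 658.
Difference: |565 − 658| = 93.

Plan A is cheaper by 93.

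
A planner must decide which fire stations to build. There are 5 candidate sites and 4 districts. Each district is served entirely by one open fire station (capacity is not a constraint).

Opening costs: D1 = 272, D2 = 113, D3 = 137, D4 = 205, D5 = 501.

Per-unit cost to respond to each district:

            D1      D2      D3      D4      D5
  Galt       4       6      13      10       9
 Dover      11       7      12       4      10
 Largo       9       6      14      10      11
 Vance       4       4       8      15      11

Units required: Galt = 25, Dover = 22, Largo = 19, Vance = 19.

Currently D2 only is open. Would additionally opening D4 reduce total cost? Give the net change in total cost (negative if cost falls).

Current service cost with {D2}: 494.
Adding D4: each district re-picks its cheapest; new service cost 428, saving 66.
Extra fixed cost: 205. Net change = 205 − 66 = 139.
(Totals: 607 → 746.)

No — net change +139 (cost rises by 139).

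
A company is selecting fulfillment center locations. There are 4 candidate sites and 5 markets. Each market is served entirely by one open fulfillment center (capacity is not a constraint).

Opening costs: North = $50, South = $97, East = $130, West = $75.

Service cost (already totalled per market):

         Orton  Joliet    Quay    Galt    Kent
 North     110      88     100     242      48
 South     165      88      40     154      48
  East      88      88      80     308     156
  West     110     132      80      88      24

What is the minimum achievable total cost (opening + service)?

Minimum total cost: 509

For any fixed open set, each market goes to its cheapest open site; total = fixed + service.
{West}: Orton→West 110, Joliet→West 132, Quay→West 80, Galt→West 88, Kent→West 24. Service 434; fixed 75; total 509.
{North, West}: service 390 + fixed 125 = 515
{South, West}: service 350 + fixed 172 = 522
{North, South, East, West}: service 328 + fixed 352 = 680
No other subset beats 509.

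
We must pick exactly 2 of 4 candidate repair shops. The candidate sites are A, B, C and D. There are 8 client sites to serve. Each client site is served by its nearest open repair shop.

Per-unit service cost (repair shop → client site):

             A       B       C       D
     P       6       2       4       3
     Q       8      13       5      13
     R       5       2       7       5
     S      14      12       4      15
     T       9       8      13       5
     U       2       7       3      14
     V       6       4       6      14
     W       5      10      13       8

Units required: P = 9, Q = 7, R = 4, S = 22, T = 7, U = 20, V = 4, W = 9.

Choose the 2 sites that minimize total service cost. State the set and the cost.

Choose A and C; total service cost 351.

With exactly 2 open, each client site uses its cheapest among the chosen.
{A, C}: P→C 4·9=36, Q→C 5·7=35, R→A 5·4=20, S→C 4·22=88, T→A 9·7=63, U→A 2·20=40, V→A 6·4=24, W→A 5·9=45. Service cost 351.
{C, D}: service cost 361
{B, C}: service cost 371
Among all 6 size-2 choices, {A, C} is lowest.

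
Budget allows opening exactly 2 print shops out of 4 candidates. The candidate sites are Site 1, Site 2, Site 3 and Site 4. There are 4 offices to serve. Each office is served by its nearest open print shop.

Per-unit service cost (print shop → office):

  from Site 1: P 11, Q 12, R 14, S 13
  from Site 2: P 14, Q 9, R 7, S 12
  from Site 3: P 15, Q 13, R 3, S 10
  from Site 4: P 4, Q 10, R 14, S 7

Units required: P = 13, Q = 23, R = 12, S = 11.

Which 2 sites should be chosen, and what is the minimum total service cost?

With exactly 2 open, each office uses its cheapest among the chosen.
{Site 3, Site 4}: P→Site 4 4·13=52, Q→Site 4 10·23=230, R→Site 3 3·12=36, S→Site 4 7·11=77. Service cost 395.
{Site 2, Site 4}: service cost 420
{Site 1, Site 4}: service cost 527
Among all 6 size-2 choices, {Site 3, Site 4} is lowest.

Choose Site 3 and Site 4; total service cost 395.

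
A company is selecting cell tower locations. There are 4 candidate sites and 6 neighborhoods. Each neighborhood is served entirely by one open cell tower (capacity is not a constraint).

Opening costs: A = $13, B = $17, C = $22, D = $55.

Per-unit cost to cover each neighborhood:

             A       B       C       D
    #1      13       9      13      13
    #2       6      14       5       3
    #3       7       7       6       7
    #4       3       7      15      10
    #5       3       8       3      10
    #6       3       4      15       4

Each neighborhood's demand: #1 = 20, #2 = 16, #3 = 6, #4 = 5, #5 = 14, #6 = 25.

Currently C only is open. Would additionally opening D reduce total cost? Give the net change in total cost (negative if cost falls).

Current service cost with {C}: 868.
Adding D: each neighborhood re-picks its cheapest; new service cost 536, saving 332.
Extra fixed cost: 55. Net change = 55 − 332 = -277.
(Totals: 890 → 613.)

Yes — net change −277 (cost falls by 277).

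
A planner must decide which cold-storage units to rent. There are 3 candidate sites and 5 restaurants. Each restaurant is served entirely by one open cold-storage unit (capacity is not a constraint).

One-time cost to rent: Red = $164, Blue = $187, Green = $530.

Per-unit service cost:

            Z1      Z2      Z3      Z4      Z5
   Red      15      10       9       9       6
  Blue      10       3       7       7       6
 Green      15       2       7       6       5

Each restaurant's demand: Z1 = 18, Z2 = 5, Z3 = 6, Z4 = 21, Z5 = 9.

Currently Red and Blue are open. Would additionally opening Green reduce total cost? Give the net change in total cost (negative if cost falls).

Current service cost with {Red, Blue}: 438.
Adding Green: each restaurant re-picks its cheapest; new service cost 403, saving 35.
Extra fixed cost: 530. Net change = 530 − 35 = 495.
(Totals: 789 → 1284.)

No — net change +495 (cost rises by 495).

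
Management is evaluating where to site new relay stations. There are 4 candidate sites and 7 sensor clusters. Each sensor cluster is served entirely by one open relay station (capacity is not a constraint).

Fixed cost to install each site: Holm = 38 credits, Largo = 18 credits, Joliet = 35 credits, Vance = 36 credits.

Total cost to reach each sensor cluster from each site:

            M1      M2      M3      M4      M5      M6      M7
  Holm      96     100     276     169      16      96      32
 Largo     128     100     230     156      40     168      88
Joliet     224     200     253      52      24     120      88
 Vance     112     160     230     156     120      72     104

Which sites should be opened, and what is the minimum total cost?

For any fixed open set, each sensor cluster goes to its cheapest open site; total = fixed + service.
{Holm, Joliet, Vance}: M1→Holm 96, M2→Holm 100, M3→Vance 230, M4→Joliet 52, M5→Holm 16, M6→Vance 72, M7→Holm 32. Service 598; fixed 109; total 707.
{Holm, Largo, Joliet}: service 622 + fixed 91 = 713
{Holm, Joliet}: service 645 + fixed 73 = 718
{Holm, Largo, Joliet, Vance}: M1→Holm 96, M2→Holm 100, M3→Largo 230, M4→Joliet 52, M5→Holm 16, M6→Vance 72, M7→Holm 32. Service 598; fixed 127; total 725.
No other subset beats 707.

Open Holm, Joliet and Vance; minimum total cost 707.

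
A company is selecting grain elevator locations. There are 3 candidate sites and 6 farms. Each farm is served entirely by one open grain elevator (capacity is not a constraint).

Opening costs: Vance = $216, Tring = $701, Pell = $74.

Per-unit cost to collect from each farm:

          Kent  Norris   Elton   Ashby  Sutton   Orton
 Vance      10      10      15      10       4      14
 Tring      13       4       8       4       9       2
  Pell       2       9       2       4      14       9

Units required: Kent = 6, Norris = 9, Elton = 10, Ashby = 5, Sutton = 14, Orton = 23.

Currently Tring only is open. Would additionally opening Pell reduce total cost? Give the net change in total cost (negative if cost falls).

Current service cost with {Tring}: 386.
Adding Pell: each farm re-picks its cheapest; new service cost 260, saving 126.
Extra fixed cost: 74. Net change = 74 − 126 = -52.
(Totals: 1087 → 1035.)

Yes — net change −52 (cost falls by 52).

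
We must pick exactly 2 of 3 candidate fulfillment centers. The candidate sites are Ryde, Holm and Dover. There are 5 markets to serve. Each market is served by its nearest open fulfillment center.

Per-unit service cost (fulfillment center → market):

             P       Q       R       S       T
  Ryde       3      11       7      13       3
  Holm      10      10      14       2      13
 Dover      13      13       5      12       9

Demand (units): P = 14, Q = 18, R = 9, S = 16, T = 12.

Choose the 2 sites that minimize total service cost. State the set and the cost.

With exactly 2 open, each market uses its cheapest among the chosen.
{Ryde, Holm}: P→Ryde 3·14=42, Q→Holm 10·18=180, R→Ryde 7·9=63, S→Holm 2·16=32, T→Ryde 3·12=36. Service cost 353.
{Holm, Dover}: service cost 505
{Ryde, Dover}: service cost 513
Among all 3 size-2 choices, {Ryde, Holm} is lowest.

Choose Ryde and Holm; total service cost 353.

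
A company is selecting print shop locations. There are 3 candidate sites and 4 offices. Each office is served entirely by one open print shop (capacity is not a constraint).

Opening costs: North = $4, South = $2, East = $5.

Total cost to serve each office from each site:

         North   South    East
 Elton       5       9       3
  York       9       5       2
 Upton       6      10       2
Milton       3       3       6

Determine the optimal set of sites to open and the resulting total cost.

For any fixed open set, each office goes to its cheapest open site; total = fixed + service.
{South, East}: Elton→East 3, York→East 2, Upton→East 2, Milton→South 3. Service 10; fixed 7; total 17.
{East}: service 13 + fixed 5 = 18
{North, East}: service 10 + fixed 9 = 19
{North, South, East}: Elton→East 3, York→East 2, Upton→East 2, Milton→North 3. Service 10; fixed 11; total 21.
No other subset beats 17.

Open South and East; minimum total cost 17.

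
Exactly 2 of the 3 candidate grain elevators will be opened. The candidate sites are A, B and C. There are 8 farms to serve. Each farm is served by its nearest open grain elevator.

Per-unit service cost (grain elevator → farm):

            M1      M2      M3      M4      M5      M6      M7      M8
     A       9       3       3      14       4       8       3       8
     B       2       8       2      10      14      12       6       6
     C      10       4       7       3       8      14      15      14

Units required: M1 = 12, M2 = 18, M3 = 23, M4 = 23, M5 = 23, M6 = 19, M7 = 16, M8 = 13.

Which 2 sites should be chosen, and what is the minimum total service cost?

Choose A and C; total service cost 696.

With exactly 2 open, each farm uses its cheapest among the chosen.
{A, C}: M1→A 9·12=108, M2→A 3·18=54, M3→A 3·23=69, M4→C 3·23=69, M5→A 4·23=92, M6→A 8·19=152, M7→A 3·16=48, M8→A 8·13=104. Service cost 696.
{A, B}: service cost 724
{B, C}: service cost 797
Among all 3 size-2 choices, {A, C} is lowest.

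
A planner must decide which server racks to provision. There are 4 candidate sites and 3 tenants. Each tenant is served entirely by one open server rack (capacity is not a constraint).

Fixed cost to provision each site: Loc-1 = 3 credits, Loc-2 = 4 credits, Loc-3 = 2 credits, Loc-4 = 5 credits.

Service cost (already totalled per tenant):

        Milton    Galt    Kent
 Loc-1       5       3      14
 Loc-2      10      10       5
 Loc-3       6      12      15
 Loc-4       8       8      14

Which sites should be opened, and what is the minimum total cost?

For any fixed open set, each tenant goes to its cheapest open site; total = fixed + service.
{Loc-1, Loc-2}: Milton→Loc-1 5, Galt→Loc-1 3, Kent→Loc-2 5. Service 13; fixed 7; total 20.
{Loc-1, Loc-2, Loc-3}: service 13 + fixed 9 = 22
{Loc-1}: service 22 + fixed 3 = 25
{Loc-1, Loc-2, Loc-3, Loc-4}: Milton→Loc-1 5, Galt→Loc-1 3, Kent→Loc-2 5. Service 13; fixed 14; total 27.
No other subset beats 20.

Open Loc-1 and Loc-2; minimum total cost 20.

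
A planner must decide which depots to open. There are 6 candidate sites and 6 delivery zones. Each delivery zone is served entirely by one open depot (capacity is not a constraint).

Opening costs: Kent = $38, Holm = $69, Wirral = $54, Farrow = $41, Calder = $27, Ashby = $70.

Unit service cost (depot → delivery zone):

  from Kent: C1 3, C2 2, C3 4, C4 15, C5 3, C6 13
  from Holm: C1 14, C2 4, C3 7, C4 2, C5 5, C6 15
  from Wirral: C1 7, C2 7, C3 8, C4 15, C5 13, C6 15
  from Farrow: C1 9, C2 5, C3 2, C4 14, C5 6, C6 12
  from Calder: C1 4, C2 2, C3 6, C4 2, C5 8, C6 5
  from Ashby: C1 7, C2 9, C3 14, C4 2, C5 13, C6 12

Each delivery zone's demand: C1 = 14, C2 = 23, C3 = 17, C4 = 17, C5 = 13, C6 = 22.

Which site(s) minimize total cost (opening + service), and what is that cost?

Open Kent and Calder; minimum total cost 404.

For any fixed open set, each delivery zone goes to its cheapest open site; total = fixed + service.
{Kent, Calder}: C1→Kent 3·14=42, C2→Kent 2·23=46, C3→Kent 4·17=68, C4→Calder 2·17=34, C5→Kent 3·13=39, C6→Calder 5·22=110. Service 339; fixed 65; total 404.
{Kent, Farrow, Calder}: C1→Kent 3·14=42, C2→Kent 2·23=46, C3→Farrow 2·17=34, C4→Calder 2·17=34, C5→Kent 3·13=39, C6→Calder 5·22=110. Service 305; fixed 106; total 411.
{Farrow, Calder}: C1→Calder 4·14=56, C2→Calder 2·23=46, C3→Farrow 2·17=34, C4→Calder 2·17=34, C5→Farrow 6·13=78, C6→Calder 5·22=110. Service 358; fixed 68; total 426.
{Kent, Holm, Wirral, Farrow, Calder, Ashby}: service 305 + fixed 299 = 604
No other subset beats 404.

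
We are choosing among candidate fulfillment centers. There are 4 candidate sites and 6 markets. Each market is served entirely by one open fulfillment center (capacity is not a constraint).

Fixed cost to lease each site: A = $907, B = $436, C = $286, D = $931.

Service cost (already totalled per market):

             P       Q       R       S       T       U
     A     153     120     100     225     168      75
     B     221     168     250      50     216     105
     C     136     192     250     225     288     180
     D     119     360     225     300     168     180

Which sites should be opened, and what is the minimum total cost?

For any fixed open set, each market goes to its cheapest open site; total = fixed + service.
{B}: P→B 221, Q→B 168, R→B 250, S→B 50, T→B 216, U→B 105. Service 1010; fixed 436; total 1446.
{C}: P→C 136, Q→C 192, R→C 250, S→C 225, T→C 288, U→C 180. Service 1271; fixed 286; total 1557.
{B, C}: service 925 + fixed 722 = 1647
{A, B, C, D}: service 632 + fixed 2560 = 3192
No other subset beats 1446.

Open B only; minimum total cost 1446.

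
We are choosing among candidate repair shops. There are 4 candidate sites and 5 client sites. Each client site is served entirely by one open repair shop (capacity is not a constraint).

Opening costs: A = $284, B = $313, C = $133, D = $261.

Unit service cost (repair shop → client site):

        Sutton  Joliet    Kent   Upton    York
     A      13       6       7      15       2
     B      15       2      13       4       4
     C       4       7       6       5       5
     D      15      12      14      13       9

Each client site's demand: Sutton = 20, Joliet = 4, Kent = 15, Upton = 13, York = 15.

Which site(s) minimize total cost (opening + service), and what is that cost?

For any fixed open set, each client site goes to its cheapest open site; total = fixed + service.
{C}: Sutton→C 4·20=80, Joliet→C 7·4=28, Kent→C 6·15=90, Upton→C 5·13=65, York→C 5·15=75. Service 338; fixed 133; total 471.
{A, C}: service 289 + fixed 417 = 706
{C, D}: service 338 + fixed 394 = 732
{A, B, C, D}: service 260 + fixed 991 = 1251
(All 15 nonempty subsets were checked; C only is lowest.)

Open C only; minimum total cost 471.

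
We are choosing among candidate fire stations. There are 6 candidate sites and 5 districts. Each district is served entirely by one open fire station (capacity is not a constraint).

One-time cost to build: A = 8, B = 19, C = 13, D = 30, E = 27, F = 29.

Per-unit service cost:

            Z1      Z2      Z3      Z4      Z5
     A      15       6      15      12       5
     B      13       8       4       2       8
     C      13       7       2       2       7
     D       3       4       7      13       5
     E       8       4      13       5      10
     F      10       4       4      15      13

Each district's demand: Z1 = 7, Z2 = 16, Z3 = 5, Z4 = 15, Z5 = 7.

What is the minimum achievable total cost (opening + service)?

For any fixed open set, each district goes to its cheapest open site; total = fixed + service.
{C, D}: Z1→D 3·7=21, Z2→D 4·16=64, Z3→C 2·5=10, Z4→C 2·15=30, Z5→D 5·7=35. Service 160; fixed 43; total 203.
{A, C, D}: service 160 + fixed 51 = 211
{B, D}: service 170 + fixed 49 = 219
{A, B, C, D, E, F}: service 160 + fixed 126 = 286
No other subset beats 203.

Minimum total cost: 203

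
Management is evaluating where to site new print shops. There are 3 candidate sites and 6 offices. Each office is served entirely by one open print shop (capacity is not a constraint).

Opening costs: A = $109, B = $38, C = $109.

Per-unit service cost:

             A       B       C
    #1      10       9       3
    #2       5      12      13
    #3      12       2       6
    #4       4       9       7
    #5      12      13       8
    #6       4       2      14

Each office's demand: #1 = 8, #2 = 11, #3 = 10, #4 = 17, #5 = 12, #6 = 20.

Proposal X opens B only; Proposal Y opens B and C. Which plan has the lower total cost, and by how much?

Proposal Y is cheaper by 33.

Proposal X: {B}: #1→B 9·8=72, #2→B 12·11=132, #3→B 2·10=20, #4→B 9·17=153, #5→B 13·12=156, #6→B 2·20=40. Service 573; fixed 38; total 611.
Proposal Y: {B, C}: #1→C 3·8=24, #2→B 12·11=132, #3→B 2·10=20, #4→C 7·17=119, #5→C 8·12=96, #6→B 2·20=40. Service 431; fixed 147; total 578.
Difference: |611 − 578| = 33.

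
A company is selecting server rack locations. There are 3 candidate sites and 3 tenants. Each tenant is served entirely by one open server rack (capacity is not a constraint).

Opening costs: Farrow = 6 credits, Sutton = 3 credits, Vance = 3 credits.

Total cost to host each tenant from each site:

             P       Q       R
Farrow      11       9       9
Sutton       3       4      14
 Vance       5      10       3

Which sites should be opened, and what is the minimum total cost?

For any fixed open set, each tenant goes to its cheapest open site; total = fixed + service.
{Sutton, Vance}: P→Sutton 3, Q→Sutton 4, R→Vance 3. Service 10; fixed 6; total 16.
{Vance}: service 18 + fixed 3 = 21
{Farrow, Sutton, Vance}: P→Sutton 3, Q→Sutton 4, R→Vance 3. Service 10; fixed 12; total 22.
{Sutton}: service 21 + fixed 3 = 24
No other subset beats 16.

Open Sutton and Vance; minimum total cost 16.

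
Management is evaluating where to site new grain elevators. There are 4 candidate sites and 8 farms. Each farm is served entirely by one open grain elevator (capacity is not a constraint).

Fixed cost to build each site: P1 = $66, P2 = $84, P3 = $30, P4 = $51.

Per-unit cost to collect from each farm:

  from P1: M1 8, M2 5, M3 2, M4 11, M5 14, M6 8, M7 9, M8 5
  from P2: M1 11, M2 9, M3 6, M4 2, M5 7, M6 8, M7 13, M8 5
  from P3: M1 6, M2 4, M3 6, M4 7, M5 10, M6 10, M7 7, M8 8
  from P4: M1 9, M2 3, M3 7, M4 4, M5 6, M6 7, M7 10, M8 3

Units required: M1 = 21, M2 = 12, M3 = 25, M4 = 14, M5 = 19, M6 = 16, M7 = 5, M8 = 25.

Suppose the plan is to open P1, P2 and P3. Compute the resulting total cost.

Total cost: 853

Each farm is assigned to its cheapest site among the open ones.
{P1, P2, P3}: M1→P3 6·21=126, M2→P3 4·12=48, M3→P1 2·25=50, M4→P2 2·14=28, M5→P2 7·19=133, M6→P1 8·16=128, M7→P3 7·5=35, M8→P1 5·25=125. Service 673; fixed 180; total 853.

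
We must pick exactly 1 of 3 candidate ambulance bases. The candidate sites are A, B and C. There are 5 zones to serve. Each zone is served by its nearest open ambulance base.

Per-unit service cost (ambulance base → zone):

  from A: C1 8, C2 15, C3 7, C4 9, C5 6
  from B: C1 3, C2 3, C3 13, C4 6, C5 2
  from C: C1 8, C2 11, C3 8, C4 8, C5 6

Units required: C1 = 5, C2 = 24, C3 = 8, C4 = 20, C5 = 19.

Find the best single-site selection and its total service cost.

Choose B only; total service cost 349.

With exactly 1 open, each zone uses its cheapest among the chosen.
{B}: C1→B 3·5=15, C2→B 3·24=72, C3→B 13·8=104, C4→B 6·20=120, C5→B 2·19=38. Service cost 349.
{C}: service cost 642
{A}: service cost 750
Among all 3 size-1 choices, {B} is lowest.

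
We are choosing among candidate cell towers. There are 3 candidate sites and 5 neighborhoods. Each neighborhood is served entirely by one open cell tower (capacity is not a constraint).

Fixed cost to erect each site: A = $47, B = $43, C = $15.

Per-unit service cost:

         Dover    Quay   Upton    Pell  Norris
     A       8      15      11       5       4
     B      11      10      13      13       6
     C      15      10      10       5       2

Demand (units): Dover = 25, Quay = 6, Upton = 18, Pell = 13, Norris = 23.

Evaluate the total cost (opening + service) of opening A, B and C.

Total cost: 656

Each neighborhood is assigned to its cheapest site among the open ones.
{A, B, C}: Dover→A 8·25=200, Quay→B 10·6=60, Upton→C 10·18=180, Pell→A 5·13=65, Norris→C 2·23=46. Service 551; fixed 105; total 656.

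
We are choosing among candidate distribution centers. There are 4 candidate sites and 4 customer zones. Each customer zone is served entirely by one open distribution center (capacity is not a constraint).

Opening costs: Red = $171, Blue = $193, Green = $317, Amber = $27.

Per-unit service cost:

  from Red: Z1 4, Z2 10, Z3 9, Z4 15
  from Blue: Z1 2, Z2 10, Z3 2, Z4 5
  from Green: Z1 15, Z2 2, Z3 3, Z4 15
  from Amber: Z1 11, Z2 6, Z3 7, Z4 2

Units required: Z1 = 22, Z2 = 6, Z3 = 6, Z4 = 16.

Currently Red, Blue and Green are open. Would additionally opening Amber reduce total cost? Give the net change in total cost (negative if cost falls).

Current service cost with {Red, Blue, Green}: 148.
Adding Amber: each customer zone re-picks its cheapest; new service cost 100, saving 48.
Extra fixed cost: 27. Net change = 27 − 48 = -21.
(Totals: 829 → 808.)

Yes — net change −21 (cost falls by 21).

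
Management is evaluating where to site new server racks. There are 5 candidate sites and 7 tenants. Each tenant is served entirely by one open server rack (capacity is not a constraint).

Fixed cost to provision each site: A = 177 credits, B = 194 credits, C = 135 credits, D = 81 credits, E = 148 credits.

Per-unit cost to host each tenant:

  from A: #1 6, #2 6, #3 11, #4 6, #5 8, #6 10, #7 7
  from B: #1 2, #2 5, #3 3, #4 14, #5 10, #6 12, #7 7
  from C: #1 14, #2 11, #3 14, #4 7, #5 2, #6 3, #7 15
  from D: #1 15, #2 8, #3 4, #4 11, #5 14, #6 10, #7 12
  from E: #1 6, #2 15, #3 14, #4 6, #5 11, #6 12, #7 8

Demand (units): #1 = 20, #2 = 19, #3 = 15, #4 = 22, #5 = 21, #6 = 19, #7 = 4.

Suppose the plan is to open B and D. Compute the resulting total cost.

Each tenant is assigned to its cheapest site among the open ones.
{B, D}: #1→B 2·20=40, #2→B 5·19=95, #3→B 3·15=45, #4→D 11·22=242, #5→B 10·21=210, #6→D 10·19=190, #7→B 7·4=28. Service 850; fixed 275; total 1125.

Total cost: 1125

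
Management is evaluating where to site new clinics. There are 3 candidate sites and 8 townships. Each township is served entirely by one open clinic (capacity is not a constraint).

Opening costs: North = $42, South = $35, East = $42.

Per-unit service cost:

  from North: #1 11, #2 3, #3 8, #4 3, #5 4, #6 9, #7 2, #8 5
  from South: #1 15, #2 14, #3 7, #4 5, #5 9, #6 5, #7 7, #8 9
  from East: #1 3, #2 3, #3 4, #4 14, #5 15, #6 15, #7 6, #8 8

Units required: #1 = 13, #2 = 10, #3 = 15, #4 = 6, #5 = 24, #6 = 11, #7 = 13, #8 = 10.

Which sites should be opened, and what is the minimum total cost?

Open North, South and East; minimum total cost 493.

For any fixed open set, each township goes to its cheapest open site; total = fixed + service.
{North, South, East}: #1→East 3·13=39, #2→North 3·10=30, #3→East 4·15=60, #4→North 3·6=18, #5→North 4·24=96, #6→South 5·11=55, #7→North 2·13=26, #8→North 5·10=50. Service 374; fixed 119; total 493.
{North, East}: service 418 + fixed 84 = 502
{North, South}: #1→North 11·13=143, #2→North 3·10=30, #3→South 7·15=105, #4→North 3·6=18, #5→North 4·24=96, #6→South 5·11=55, #7→North 2·13=26, #8→North 5·10=50. Service 523; fixed 77; total 600.
{South}: service 922 + fixed 35 = 957
No other subset beats 493.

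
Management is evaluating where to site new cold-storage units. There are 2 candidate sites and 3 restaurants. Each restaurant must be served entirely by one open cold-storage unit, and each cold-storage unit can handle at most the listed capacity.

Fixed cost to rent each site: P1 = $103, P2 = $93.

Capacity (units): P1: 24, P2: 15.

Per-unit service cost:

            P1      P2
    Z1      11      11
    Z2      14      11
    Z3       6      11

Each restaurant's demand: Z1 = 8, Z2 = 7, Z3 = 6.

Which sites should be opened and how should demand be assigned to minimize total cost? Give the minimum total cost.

Minimum total cost: 325

Open {P1}: Z1→P1 11·8=88, Z2→P1 14·7=98, Z3→P1 6·6=36.
Loads: P1 carries 21/24. Service 222; fixed 103; total 325.
Next best feasible plan costs 397.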